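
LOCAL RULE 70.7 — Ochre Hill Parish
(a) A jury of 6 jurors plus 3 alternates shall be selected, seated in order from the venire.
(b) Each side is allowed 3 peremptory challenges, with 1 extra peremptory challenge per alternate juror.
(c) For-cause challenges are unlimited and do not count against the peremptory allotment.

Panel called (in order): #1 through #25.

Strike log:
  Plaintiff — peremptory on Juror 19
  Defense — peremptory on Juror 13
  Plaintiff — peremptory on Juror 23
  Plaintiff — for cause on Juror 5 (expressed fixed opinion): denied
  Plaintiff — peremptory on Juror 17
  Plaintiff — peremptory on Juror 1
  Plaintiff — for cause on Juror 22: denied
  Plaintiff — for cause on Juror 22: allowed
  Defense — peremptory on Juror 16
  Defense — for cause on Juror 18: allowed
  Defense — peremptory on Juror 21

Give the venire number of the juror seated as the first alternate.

Removed: #1, #13, #16, #17, #18, #19, #21, #22, #23. (#5 stays — for-cause denied.)
Filling seats in venire order through position 7: #2, #3, #4, #5, #6, #7, #8.
So alternate 1 is #8.

8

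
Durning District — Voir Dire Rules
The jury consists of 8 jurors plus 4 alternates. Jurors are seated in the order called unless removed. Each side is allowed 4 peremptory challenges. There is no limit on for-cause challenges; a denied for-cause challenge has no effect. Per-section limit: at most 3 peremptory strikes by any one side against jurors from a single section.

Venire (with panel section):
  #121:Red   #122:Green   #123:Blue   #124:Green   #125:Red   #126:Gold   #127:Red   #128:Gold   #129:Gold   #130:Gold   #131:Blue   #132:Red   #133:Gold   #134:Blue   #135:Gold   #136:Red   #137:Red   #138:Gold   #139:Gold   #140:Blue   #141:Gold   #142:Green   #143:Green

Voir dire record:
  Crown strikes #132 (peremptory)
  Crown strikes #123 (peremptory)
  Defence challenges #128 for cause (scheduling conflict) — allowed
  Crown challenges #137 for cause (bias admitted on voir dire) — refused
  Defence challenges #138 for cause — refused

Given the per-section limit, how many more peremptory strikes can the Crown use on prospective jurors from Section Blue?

Crown peremptories so far: #132, #123 — 2 of 4 used, 2 left overall.
Against Section Blue: #123 — 1 used; per-section cap 3 leaves 2.
Binding limit: min(2, 2) = 2.

2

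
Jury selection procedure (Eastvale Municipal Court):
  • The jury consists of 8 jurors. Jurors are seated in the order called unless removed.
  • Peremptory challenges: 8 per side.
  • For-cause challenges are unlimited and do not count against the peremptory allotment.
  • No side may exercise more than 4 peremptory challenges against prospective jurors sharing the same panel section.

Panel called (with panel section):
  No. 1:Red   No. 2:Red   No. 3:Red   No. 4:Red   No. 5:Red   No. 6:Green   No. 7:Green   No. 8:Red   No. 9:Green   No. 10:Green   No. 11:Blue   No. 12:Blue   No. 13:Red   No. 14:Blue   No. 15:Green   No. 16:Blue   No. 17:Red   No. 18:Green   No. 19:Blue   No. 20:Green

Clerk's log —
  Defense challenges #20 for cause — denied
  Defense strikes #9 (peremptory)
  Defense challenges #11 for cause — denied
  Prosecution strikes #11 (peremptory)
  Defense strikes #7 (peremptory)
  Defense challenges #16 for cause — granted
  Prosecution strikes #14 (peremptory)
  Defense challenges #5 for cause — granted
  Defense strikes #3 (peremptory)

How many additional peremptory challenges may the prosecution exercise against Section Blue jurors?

Prosecution peremptories so far: #11, #14 — 2 of 8 used, 6 left overall.
Against Section Blue: #11, #14 — 2 used; per-section cap 4 leaves 2.
Binding limit: min(6, 2) = 2.

2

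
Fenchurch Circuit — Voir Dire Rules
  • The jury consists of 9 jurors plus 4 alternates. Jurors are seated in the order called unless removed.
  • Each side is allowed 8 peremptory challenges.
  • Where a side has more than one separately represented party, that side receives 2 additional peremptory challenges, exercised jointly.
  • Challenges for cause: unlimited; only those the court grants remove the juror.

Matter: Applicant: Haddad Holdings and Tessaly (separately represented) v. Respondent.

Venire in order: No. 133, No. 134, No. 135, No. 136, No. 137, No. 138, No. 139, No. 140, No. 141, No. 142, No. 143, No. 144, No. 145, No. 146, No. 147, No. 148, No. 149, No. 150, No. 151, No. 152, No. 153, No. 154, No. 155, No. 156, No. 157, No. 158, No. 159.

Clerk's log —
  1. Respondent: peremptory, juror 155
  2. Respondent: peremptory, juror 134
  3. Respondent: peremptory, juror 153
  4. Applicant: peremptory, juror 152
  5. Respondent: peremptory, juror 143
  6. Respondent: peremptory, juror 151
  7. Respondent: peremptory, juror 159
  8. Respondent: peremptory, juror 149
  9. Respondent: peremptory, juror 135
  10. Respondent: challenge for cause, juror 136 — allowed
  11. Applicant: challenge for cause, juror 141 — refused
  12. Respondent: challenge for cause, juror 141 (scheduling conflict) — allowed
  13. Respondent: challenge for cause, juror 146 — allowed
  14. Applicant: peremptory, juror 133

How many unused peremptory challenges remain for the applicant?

8

Applicant allotment: 8 base + 2 multi-party = 10.
Applicant peremptories used: #152, #133 — 2 (the for-cause on #141 doesn't count).
Remaining: 10 − 2 = 8.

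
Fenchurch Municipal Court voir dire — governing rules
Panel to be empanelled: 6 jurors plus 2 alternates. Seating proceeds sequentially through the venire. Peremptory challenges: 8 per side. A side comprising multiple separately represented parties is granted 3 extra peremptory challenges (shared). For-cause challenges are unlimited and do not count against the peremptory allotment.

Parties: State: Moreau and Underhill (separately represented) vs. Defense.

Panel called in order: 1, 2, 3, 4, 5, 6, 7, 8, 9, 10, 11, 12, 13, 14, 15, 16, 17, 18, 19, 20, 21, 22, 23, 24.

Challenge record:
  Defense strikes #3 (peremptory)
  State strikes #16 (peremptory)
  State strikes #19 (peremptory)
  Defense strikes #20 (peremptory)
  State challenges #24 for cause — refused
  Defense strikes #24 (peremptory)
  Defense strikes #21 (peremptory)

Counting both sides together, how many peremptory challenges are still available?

State allotment: 8 base + 3 multi-party = 11. Defense allotment: 8.
State peremptories used: #16, #19 — 2 (the for-cause on #24 doesn't count).
Defense peremptories used: #3, #20, #24, #21 — 4.
Remaining: (11 − 2) + (8 − 4) = 13.

13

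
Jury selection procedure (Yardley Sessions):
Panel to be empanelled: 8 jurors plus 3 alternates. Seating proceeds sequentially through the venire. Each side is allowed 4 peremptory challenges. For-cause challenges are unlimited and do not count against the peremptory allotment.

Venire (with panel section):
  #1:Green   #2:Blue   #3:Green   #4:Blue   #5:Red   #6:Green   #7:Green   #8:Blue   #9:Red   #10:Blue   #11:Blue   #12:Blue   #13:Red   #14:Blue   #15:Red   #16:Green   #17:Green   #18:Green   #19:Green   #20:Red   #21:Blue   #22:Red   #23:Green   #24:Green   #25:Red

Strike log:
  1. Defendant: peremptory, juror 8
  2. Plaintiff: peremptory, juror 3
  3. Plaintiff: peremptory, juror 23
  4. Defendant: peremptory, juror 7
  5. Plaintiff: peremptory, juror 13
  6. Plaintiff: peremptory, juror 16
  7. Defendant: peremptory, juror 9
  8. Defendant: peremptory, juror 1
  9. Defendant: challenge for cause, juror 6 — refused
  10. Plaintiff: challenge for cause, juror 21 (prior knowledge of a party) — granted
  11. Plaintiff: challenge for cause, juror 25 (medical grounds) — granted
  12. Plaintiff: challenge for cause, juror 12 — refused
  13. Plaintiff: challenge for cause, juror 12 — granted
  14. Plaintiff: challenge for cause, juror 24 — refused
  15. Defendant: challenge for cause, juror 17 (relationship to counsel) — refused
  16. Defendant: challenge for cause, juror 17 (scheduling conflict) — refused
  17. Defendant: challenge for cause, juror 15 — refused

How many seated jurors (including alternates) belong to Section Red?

Removed: #1, #3, #7, #8, #9, #12, #13, #16, #21, #23, #25.
Seated (11 incl. alternates): #2, #4, #5, #6, #10, #11, #14, #15, #17, #18, #19.
Of those, in Section Red: #5, #15 → 2.

2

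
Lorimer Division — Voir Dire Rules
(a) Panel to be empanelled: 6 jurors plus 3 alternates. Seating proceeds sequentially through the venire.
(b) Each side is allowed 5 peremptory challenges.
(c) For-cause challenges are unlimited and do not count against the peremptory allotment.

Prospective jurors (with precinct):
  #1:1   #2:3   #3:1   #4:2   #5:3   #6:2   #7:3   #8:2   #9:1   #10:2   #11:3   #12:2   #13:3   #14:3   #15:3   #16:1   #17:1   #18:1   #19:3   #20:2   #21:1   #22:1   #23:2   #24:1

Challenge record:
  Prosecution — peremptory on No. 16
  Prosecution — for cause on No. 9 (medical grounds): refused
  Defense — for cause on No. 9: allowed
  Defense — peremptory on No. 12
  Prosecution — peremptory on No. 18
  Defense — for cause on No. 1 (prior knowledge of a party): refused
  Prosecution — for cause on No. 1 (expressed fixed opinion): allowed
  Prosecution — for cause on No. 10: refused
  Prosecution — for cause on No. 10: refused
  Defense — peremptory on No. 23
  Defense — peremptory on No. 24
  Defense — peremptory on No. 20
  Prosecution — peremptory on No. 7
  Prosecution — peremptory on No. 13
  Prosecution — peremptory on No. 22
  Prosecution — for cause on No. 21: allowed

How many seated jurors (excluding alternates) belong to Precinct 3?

Removed: #1, #7, #9, #12, #13, #16, #18, #20, #21, #22, #23, #24.
Seated jurors 1–6: #2, #3, #4, #5, #6, #8 (alternates #10, #11, #14 not counted).
Of those, in Precinct 3: #2, #5 → 2.

2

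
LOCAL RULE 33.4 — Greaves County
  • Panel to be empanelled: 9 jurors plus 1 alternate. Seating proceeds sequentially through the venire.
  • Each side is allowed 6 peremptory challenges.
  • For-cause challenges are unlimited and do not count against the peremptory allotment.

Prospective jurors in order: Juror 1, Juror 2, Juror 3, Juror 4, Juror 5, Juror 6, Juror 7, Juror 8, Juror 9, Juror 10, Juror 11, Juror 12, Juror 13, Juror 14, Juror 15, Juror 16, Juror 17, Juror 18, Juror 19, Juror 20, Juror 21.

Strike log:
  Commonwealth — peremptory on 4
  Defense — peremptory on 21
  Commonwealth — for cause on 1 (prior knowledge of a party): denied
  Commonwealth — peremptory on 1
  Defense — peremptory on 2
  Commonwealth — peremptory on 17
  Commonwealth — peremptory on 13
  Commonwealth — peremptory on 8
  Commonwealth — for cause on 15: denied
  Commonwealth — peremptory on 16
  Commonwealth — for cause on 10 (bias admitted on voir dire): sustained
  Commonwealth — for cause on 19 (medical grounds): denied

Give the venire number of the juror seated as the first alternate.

18

Removed: #1, #2, #4, #8, #10, #13, #16, #17, #21. (#15, #19 stay — for-cause denied.)
Seating in order: seats 1–9 → #3, #5, #6, #7, #9, #11, #12, #14, #15; alternates → #18.
So alternate 1 is #18.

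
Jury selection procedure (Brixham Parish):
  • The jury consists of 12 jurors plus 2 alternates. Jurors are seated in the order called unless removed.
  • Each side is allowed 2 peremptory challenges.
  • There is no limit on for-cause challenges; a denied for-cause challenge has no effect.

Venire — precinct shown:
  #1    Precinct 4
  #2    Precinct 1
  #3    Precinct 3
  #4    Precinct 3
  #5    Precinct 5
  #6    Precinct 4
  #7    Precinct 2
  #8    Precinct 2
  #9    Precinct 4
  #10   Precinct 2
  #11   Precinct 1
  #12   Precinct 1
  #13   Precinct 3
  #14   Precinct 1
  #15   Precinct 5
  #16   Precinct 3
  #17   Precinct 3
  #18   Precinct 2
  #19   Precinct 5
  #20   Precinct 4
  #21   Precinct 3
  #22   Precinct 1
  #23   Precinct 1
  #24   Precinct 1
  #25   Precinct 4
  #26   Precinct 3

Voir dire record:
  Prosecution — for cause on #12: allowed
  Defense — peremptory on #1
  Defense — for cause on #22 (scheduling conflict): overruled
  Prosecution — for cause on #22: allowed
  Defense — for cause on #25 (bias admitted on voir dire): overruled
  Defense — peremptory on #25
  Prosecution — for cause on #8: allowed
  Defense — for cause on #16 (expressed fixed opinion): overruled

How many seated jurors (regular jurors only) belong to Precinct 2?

Removed: #1, #8, #12, #22, #25.
Seated jurors 1–12: #2, #3, #4, #5, #6, #7, #9, #10, #11, #13, #14, #15 (alternates #16, #17 not counted).
Of those, in Precinct 2: #7, #10 → 2.

2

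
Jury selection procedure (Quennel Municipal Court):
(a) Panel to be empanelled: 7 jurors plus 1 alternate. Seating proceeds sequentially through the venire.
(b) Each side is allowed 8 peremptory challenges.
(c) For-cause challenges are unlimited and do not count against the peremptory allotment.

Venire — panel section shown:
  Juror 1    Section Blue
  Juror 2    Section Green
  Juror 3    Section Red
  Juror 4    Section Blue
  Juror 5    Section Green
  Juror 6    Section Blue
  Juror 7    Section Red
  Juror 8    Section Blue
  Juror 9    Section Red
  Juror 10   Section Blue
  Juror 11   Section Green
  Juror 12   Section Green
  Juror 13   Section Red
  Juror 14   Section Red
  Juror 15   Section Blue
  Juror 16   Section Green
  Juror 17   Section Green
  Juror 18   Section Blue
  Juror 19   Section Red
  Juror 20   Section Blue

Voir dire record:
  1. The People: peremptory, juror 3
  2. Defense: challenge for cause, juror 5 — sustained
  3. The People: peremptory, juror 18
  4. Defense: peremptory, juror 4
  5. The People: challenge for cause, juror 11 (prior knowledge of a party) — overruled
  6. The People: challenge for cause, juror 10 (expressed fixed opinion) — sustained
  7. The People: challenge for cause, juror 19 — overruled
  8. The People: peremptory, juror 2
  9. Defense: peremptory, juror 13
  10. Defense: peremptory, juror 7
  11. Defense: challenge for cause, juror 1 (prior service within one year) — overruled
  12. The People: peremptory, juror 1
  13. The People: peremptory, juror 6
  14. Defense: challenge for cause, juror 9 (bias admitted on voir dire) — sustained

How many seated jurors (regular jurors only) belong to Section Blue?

2

Removed: #1, #2, #3, #4, #5, #6, #7, #9, #10, #13, #18.
Seated jurors 1–7: #8, #11, #12, #14, #15, #16, #17 (alternates #19 not counted).
Of those, in Section Blue: #8, #15 → 2.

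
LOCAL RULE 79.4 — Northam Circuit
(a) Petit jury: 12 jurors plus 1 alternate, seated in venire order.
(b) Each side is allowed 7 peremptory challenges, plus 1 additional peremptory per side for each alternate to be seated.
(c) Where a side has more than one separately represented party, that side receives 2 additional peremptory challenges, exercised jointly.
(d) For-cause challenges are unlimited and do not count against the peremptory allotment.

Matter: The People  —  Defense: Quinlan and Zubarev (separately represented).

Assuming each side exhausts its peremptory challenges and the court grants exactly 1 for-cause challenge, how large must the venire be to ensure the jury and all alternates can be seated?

32

Seats to fill: 12 + 1 alternates = 13.
Peremptories — The People: 7 + 1×1 = 8; Defense: 7 + 1×1 + 2 = 10; total 18.
For-cause removals: 1.
Minimum venire: 13 + 18 + 1 = 32.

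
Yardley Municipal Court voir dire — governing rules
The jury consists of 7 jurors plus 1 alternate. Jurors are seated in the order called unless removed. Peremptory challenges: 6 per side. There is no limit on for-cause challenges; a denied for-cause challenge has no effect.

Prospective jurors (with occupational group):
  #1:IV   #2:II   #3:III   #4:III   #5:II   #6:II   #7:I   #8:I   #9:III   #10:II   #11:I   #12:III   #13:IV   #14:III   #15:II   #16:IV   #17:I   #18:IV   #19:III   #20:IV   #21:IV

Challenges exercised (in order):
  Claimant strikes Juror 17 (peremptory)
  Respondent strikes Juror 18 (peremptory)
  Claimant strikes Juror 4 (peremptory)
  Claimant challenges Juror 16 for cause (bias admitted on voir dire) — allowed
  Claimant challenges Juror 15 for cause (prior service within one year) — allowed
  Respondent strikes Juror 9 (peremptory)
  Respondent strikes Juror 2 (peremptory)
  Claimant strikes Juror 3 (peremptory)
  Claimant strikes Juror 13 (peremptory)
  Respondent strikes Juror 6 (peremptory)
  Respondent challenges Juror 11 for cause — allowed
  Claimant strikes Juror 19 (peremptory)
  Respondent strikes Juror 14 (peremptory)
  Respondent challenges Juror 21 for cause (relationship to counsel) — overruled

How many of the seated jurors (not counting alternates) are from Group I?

2

Removed: #2, #3, #4, #6, #9, #11, #13, #14, #15, #16, #17, #18, #19.
Seated jurors 1–7: #1, #5, #7, #8, #10, #12, #20 (alternates #21 not counted).
Of those, in Group I: #7, #8 → 2.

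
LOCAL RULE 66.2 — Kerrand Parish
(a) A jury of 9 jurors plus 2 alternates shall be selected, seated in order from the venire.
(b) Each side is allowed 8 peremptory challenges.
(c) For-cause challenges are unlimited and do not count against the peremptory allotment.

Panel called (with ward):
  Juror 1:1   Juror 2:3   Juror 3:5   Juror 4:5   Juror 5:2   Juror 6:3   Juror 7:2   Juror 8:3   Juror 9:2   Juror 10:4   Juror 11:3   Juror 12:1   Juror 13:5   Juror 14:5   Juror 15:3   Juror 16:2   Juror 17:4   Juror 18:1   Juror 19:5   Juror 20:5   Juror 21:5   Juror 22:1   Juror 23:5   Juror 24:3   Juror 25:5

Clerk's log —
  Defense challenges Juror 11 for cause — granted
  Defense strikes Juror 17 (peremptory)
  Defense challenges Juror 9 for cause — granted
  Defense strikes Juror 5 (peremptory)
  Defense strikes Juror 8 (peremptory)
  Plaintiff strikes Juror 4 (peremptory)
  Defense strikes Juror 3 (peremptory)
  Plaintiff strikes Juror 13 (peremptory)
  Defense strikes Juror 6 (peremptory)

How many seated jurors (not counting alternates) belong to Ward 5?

1

Removed: #3, #4, #5, #6, #8, #9, #11, #13, #17.
Seated jurors 1–9: #1, #2, #7, #10, #12, #14, #15, #16, #18 (alternates #19, #20 not counted).
Of those, in Ward 5: #14 → 1.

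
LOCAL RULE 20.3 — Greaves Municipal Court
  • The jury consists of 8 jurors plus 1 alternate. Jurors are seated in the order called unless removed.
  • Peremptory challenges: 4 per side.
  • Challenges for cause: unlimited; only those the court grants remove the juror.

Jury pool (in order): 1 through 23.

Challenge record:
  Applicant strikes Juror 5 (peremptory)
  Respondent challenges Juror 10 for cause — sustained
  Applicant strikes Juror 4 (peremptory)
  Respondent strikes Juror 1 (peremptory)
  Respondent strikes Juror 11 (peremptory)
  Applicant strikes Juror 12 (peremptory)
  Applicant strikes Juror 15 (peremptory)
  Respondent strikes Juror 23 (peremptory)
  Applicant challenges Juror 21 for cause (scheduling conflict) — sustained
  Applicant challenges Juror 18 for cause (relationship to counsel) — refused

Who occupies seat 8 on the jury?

Removed: #1, #4, #5, #10, #11, #12, #15, #21, #23. (#18 stays — for-cause denied.)
Seating in order: seats 1–8 → #2, #3, #6, #7, #8, #9, #13, #14; alternates → #16.
So seat 8 is #14.

14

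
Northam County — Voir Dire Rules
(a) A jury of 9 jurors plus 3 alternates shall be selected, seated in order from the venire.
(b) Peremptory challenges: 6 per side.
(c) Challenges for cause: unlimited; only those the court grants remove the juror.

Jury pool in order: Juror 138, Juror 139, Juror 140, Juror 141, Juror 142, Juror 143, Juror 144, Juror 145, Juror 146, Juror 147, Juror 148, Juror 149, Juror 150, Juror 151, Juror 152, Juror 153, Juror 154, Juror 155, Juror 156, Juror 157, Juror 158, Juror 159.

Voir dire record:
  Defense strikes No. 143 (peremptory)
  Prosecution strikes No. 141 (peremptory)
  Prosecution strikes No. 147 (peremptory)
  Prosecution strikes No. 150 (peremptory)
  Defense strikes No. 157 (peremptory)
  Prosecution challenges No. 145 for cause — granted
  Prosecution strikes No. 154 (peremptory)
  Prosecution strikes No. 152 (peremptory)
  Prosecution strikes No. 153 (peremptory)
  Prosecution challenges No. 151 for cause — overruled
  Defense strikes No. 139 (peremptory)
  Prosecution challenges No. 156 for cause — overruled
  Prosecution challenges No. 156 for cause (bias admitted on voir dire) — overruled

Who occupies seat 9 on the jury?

155

Removed: #139, #141, #143, #145, #147, #150, #152, #153, #154, #157. (#151, #156 stay — for-cause denied.)
Seating in order: seats 1–9 → #138, #140, #142, #144, #146, #148, #149, #151, #155; alternates → #156, #158, #159.
So seat 9 is #155.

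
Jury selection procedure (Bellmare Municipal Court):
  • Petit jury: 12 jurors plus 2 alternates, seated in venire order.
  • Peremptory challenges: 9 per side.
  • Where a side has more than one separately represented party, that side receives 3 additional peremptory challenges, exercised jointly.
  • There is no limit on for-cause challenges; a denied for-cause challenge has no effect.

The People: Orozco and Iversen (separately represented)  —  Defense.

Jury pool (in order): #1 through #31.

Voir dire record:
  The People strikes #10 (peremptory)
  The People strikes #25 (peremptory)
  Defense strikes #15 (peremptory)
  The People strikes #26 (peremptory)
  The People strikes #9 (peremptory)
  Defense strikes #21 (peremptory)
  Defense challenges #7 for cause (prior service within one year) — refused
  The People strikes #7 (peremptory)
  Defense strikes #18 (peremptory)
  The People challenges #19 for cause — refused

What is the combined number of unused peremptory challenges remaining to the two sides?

13

The People allotment: 9 base + 3 multi-party = 12. Defense allotment: 9.
The People peremptories used: #10, #25, #26, #9, #7 — 5 (the for-cause on #19 doesn't count).
Defense peremptories used: #15, #21, #18 — 3 (the for-cause on #7 doesn't count).
Remaining: (12 − 5) + (9 − 3) = 13.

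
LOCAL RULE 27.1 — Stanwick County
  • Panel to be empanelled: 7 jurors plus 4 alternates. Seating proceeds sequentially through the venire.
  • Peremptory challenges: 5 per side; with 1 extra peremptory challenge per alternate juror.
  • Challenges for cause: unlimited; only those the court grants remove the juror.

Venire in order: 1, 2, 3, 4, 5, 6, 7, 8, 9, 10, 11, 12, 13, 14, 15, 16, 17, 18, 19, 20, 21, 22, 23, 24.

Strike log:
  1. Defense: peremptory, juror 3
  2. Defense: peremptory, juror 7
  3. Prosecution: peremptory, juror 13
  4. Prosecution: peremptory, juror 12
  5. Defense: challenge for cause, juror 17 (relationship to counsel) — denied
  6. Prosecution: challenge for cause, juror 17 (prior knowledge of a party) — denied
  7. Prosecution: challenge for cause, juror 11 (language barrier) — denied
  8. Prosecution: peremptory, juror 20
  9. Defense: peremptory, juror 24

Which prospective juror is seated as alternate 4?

Removed: #3, #7, #12, #13, #20, #24. (#11, #17 stay — for-cause denied.)
Filling seats in venire order through position 11: #1, #2, #4, #5, #6, #8, #9, #10, #11, #14, #15.
So alternate 4 is #15.

15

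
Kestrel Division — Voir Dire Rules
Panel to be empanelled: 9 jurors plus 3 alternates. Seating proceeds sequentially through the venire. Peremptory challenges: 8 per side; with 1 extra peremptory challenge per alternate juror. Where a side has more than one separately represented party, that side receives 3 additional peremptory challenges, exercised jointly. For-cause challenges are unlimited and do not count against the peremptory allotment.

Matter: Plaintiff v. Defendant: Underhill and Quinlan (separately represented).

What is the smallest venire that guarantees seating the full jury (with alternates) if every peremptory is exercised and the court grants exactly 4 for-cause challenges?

Seats to fill: 9 + 3 alternates = 12.
Peremptories — Plaintiff: 8 + 1×3 = 11; Defendant: 8 + 1×3 + 3 = 14; total 25.
For-cause removals: 4.
Minimum venire: 12 + 25 + 4 = 41.

41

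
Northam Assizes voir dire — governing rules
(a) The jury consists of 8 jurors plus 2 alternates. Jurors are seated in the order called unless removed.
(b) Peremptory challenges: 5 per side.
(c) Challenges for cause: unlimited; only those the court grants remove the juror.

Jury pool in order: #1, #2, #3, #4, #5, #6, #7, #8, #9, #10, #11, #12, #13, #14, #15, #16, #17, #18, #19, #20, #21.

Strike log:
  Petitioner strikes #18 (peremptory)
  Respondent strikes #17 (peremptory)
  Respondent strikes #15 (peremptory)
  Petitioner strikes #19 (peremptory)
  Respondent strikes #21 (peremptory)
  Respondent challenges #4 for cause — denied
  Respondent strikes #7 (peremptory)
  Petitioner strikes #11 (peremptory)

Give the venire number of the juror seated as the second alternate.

12

Removed: #7, #11, #15, #17, #18, #19, #21. (#4 stays — for-cause denied.)
Seating in order: seats 1–8 → #1, #2, #3, #4, #5, #6, #8, #9; alternates → #10, #12.
So alternate 2 is #12.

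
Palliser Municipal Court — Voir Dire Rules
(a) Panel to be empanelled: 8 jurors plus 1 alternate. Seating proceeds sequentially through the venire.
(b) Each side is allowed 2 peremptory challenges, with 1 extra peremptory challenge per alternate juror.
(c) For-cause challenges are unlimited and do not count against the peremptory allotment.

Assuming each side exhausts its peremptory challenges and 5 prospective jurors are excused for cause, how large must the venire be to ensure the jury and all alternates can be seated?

20

Seats to fill: 8 + 1 alternates = 9.
Peremptories: 2 + 1×1 = 3 per side × 2 sides = 6.
For-cause removals: 5.
Minimum venire: 9 + 6 + 5 = 20.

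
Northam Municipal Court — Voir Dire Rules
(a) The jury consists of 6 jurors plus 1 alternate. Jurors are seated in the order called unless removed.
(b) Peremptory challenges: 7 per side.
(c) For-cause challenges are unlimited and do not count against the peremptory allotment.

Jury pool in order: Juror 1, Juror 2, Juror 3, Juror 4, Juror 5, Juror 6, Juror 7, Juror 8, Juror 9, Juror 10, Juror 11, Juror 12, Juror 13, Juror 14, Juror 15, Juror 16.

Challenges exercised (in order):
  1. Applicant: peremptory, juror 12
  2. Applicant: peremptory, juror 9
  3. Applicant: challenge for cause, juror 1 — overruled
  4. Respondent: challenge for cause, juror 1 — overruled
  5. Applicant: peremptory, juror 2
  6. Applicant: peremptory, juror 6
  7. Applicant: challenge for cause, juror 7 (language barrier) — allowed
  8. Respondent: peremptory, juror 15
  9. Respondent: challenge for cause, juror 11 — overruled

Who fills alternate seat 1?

Removed: #2, #6, #7, #9, #12, #15. (#1, #11 stay — for-cause denied.)
Seating in order: seats 1–6 → #1, #3, #4, #5, #8, #10; alternates → #11.
So alternate 1 is #11.

11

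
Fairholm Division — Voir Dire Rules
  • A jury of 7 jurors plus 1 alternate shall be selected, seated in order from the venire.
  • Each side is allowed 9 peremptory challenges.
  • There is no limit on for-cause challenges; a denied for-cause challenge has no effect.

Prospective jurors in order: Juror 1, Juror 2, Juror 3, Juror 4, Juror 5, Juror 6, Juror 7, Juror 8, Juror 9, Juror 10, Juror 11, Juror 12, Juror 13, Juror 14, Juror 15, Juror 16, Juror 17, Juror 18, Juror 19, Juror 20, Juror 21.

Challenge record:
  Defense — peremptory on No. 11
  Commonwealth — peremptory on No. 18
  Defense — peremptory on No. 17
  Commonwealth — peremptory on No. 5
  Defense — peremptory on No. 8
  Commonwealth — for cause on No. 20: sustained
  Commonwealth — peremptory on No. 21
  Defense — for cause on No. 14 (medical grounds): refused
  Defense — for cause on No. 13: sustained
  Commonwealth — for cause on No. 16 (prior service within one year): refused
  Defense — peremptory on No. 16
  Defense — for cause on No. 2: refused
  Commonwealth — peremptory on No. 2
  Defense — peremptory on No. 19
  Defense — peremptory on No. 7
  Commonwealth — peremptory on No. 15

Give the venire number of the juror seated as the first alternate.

14

Removed: #2, #5, #7, #8, #11, #13, #15, #16, #17, #18, #19, #20, #21. (#14 stays — for-cause denied.)
Filling seats in venire order through position 8: #1, #3, #4, #6, #9, #10, #12, #14.
So alternate 1 is #14.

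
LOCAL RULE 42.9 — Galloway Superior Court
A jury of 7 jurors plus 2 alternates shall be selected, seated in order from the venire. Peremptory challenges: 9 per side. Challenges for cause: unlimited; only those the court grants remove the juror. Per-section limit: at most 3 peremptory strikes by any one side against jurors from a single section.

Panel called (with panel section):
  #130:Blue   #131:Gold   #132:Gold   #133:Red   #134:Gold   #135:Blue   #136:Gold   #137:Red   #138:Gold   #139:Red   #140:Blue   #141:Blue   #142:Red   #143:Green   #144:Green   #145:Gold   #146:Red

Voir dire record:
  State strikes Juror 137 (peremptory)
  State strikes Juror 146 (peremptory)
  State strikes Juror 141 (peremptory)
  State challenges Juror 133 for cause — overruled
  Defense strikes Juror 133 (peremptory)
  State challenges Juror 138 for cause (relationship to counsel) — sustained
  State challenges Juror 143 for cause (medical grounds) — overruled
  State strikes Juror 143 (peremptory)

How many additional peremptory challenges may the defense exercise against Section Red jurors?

2

Defense peremptories so far: #133 — 1 of 9 used, 8 left overall.
Against Section Red: #133 — 1 used; per-section cap 3 leaves 2.
Binding limit: min(8, 2) = 2.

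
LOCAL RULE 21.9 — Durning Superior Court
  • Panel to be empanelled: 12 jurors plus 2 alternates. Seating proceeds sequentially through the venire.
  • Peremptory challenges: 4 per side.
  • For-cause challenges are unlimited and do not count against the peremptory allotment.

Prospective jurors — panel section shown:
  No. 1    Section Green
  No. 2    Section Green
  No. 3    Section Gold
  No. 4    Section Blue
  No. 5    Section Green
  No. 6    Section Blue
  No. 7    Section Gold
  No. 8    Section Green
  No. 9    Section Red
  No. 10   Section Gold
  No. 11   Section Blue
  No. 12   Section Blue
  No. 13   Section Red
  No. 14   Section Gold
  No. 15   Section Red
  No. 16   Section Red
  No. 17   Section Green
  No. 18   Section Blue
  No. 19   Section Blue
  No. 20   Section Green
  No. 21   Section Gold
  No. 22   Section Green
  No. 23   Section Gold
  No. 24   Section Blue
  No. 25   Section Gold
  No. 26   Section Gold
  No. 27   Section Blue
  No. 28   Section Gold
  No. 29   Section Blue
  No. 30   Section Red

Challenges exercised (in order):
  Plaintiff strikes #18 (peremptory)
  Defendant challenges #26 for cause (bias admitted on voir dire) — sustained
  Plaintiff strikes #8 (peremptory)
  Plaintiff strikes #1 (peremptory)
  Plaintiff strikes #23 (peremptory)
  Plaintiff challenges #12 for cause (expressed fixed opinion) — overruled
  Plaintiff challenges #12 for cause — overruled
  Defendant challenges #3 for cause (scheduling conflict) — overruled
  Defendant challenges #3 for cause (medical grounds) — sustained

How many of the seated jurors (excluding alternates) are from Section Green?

Removed: #1, #3, #8, #18, #23, #26.
Seated jurors 1–12: #2, #4, #5, #6, #7, #9, #10, #11, #12, #13, #14, #15 (alternates #16, #17 not counted).
Of those, in Section Green: #2, #5 → 2.

2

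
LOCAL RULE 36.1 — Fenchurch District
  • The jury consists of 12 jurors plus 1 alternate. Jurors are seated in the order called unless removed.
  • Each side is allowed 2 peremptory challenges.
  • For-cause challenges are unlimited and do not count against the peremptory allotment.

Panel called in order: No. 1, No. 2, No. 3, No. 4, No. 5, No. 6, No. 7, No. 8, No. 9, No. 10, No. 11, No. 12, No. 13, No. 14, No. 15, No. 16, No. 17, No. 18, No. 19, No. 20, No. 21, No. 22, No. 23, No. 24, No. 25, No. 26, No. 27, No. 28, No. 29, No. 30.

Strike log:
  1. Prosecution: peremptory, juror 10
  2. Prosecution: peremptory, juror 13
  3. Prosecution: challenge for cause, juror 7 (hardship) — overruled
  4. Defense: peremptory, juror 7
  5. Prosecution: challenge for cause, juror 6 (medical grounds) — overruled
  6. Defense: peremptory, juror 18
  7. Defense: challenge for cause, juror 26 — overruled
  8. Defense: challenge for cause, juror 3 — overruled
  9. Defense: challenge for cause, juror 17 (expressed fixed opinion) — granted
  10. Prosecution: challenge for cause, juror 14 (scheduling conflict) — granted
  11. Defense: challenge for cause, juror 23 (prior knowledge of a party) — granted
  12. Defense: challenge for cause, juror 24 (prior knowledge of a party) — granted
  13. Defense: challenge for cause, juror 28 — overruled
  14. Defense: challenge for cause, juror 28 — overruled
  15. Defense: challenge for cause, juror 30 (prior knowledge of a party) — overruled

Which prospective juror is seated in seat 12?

Removed: #7, #10, #13, #14, #17, #18, #23, #24. (#3, #6, #26, #28, #30 stay — for-cause denied.)
Seating in order: seats 1–12 → #1, #2, #3, #4, #5, #6, #8, #9, #11, #12, #15, #16; alternates → #19.
So seat 12 is #16.

16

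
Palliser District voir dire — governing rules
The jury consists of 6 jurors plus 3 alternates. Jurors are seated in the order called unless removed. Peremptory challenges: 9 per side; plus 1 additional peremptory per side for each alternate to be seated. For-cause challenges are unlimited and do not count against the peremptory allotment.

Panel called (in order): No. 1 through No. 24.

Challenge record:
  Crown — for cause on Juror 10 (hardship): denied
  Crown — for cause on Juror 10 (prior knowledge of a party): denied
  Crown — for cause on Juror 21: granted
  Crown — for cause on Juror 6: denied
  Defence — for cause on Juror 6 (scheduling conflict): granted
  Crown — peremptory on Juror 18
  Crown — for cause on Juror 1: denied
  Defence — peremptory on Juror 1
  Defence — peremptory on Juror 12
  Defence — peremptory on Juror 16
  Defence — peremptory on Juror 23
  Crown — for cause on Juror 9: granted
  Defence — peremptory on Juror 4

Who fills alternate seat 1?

11

Removed: #1, #4, #6, #9, #12, #16, #18, #21, #23. (#10 stays — for-cause denied.)
Seating in order: seats 1–6 → #2, #3, #5, #7, #8, #10; alternates → #11, #13, #14.
So alternate 1 is #11.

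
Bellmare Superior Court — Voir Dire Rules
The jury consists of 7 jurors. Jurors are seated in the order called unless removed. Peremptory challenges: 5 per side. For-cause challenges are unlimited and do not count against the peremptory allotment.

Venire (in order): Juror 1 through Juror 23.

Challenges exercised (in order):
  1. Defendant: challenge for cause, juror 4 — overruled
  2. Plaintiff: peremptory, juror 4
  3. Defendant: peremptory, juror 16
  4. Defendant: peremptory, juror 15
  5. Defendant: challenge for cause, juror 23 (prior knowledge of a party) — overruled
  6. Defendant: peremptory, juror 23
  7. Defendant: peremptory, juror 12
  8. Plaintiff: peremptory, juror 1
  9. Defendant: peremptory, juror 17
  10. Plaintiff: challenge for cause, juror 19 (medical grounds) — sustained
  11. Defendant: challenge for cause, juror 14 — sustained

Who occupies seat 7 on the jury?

9

Removed: #1, #4, #12, #14, #15, #16, #17, #19, #23.
Seating in order: seats 1–7 → #2, #3, #5, #6, #7, #8, #9.
So seat 7 is #9.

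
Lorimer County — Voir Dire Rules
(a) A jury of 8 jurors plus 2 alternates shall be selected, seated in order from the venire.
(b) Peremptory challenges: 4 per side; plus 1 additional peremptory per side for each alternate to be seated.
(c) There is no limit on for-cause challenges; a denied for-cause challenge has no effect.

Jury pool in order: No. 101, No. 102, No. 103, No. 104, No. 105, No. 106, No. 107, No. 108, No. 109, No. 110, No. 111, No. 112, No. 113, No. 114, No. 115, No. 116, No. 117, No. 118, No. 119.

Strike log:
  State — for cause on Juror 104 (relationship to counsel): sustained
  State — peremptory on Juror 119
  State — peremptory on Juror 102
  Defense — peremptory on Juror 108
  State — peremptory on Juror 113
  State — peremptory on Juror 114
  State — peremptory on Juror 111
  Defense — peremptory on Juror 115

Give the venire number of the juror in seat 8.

112

Removed: #102, #104, #108, #111, #113, #114, #115, #119.
Seating in order: seats 1–8 → #101, #103, #105, #106, #107, #109, #110, #112; alternates → #116, #117.
So seat 8 is #112.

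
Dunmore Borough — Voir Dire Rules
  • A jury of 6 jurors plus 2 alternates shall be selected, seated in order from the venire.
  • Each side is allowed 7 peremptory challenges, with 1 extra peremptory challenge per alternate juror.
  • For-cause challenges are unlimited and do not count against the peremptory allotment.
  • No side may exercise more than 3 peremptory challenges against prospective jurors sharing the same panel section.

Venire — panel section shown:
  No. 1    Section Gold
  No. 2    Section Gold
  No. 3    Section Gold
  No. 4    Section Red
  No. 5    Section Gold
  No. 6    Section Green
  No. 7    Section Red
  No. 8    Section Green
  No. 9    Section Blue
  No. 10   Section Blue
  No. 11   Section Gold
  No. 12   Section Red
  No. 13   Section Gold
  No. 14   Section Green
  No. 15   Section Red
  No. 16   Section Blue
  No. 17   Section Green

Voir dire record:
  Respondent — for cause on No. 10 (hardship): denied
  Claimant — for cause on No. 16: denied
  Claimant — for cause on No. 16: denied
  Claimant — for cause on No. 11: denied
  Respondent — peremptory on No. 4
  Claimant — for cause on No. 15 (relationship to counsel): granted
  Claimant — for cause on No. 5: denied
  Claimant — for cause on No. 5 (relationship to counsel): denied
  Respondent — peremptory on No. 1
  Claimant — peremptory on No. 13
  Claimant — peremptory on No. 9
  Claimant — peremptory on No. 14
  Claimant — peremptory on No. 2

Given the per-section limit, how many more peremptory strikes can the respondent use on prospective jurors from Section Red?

2

Respondent peremptories so far: #4, #1 — 2 of 9 used, 7 left overall.
Against Section Red: #4 — 1 used; per-section cap 3 leaves 2.
Binding limit: min(7, 2) = 2.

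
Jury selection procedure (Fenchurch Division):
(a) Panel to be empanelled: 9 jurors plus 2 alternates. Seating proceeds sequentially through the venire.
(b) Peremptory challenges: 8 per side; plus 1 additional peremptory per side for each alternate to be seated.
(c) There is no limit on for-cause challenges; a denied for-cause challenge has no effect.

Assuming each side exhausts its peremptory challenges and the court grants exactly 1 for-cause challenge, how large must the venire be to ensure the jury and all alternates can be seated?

Seats to fill: 9 + 2 alternates = 11.
Peremptories: 8 + 1×2 = 10 per side × 2 sides = 20.
For-cause removals: 1.
Minimum venire: 11 + 20 + 1 = 32.

32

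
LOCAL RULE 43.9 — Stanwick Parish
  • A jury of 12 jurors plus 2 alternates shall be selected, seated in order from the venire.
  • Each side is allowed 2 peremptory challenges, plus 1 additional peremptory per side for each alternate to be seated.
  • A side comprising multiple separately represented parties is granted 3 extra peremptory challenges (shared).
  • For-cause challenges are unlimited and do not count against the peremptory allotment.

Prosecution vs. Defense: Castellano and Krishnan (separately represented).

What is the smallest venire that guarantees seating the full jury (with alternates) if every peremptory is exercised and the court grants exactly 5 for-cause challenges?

Seats to fill: 12 + 2 alternates = 14.
Peremptories — Prosecution: 2 + 1×2 = 4; Defense: 2 + 1×2 + 3 = 7; total 11.
For-cause removals: 5.
Minimum venire: 14 + 11 + 5 = 30.

30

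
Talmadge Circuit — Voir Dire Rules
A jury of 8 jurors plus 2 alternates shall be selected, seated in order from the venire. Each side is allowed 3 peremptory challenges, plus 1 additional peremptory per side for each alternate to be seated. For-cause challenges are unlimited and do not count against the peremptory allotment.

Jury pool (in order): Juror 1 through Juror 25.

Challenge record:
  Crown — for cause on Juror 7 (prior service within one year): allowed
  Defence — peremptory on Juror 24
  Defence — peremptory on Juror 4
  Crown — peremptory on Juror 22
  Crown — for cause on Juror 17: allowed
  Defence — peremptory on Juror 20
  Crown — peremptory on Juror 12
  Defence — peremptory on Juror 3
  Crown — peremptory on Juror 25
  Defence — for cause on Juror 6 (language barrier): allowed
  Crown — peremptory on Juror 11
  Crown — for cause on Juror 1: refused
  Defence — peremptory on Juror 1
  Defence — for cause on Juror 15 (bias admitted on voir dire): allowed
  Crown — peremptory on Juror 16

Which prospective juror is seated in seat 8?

Removed: #1, #3, #4, #6, #7, #11, #12, #15, #16, #17, #20, #22, #24, #25.
Seating in order: seats 1–8 → #2, #5, #8, #9, #10, #13, #14, #18; alternates → #19, #21.
So seat 8 is #18.

18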